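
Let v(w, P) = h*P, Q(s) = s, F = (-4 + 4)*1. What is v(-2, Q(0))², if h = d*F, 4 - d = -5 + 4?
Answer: 0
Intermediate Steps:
F = 0 (F = 0*1 = 0)
d = 5 (d = 4 - (-5 + 4) = 4 - 1*(-1) = 4 + 1 = 5)
h = 0 (h = 5*0 = 0)
v(w, P) = 0 (v(w, P) = 0*P = 0)
v(-2, Q(0))² = 0² = 0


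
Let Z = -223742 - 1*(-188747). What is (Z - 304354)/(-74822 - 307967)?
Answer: 339349/382789 ≈ 0.88652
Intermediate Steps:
Z = -34995 (Z = -223742 + 188747 = -34995)
(Z - 304354)/(-74822 - 307967) = (-34995 - 304354)/(-74822 - 307967) = -339349/(-382789) = -339349*(-1/382789) = 339349/382789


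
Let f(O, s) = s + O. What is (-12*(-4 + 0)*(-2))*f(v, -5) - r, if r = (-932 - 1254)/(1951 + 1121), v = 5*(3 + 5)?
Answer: -5159867/1536 ≈ -3359.3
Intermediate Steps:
v = 40 (v = 5*8 = 40)
f(O, s) = O + s
r = -1093/1536 (r = -2186/3072 = -2186*1/3072 = -1093/1536 ≈ -0.71159)
(-12*(-4 + 0)*(-2))*f(v, -5) - r = (-12*(-4 + 0)*(-2))*(40 - 5) - 1*(-1093/1536) = -(-48)*(-2)*35 + 1093/1536 = -12*8*35 + 1093/1536 = -96*35 + 1093/1536 = -3360 + 1093/1536 = -5159867/1536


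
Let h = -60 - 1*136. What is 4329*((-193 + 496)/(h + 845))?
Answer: 1311687/649 ≈ 2021.1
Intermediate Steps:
h = -196 (h = -60 - 136 = -196)
4329*((-193 + 496)/(h + 845)) = 4329*((-193 + 496)/(-196 + 845)) = 4329*(303/649) = 1311687/649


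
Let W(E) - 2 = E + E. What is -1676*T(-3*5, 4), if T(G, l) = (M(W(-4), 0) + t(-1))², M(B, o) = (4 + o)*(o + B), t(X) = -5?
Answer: -1409516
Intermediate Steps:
W(E) = 2 + 2*E (W(E) = 2 + (E + E) = 2 + 2*E)
M(B, o) = (4 + o)*(B + o)
T(G, l) = 841 (T(G, l) = ((0² + 4*(2 + 2*(-4)) + 4*0 + (2 + 2*(-4))*0) - 5)² = ((0 + 4*(2 - 8) + 0 + (2 - 8)*0) - 5)² = ((0 + 4*(-6) + 0 - 6*0) - 5)² = ((0 - 24 + 0 + 0) - 5)² = (-24 - 5)² = (-29)² = 841)
-1676*T(-3*5, 4) = -1676*841 = -1409516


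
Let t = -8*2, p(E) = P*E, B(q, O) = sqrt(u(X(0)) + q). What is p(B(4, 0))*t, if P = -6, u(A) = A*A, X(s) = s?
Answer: 192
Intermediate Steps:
u(A) = A**2
B(q, O) = sqrt(q) (B(q, O) = sqrt(0**2 + q) = sqrt(0 + q) = sqrt(q))
p(E) = -6*E
t = -16
p(B(4, 0))*t = -6*sqrt(4)*(-16) = -6*2*(-16) = -12*(-16) = 192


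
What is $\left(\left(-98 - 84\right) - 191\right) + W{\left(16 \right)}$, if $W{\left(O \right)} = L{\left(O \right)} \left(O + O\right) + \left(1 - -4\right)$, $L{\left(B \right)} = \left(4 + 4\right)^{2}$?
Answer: $1680$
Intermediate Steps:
$L{\left(B \right)} = 64$ ($L{\left(B \right)} = 8^{2} = 64$)
$W{\left(O \right)} = 5 + 128 O$ ($W{\left(O \right)} = 64 \left(O + O\right) + \left(1 - -4\right) = 64 \cdot 2 O + \left(1 + 4\right) = 128 O + 5 = 5 + 128 O$)
$\left(\left(-98 - 84\right) - 191\right) + W{\left(16 \right)} = \left(\left(-98 - 84\right) - 191\right) + \left(5 + 128 \cdot 16\right) = \left(-182 - 191\right) + \left(5 + 2048\right) = -373 + 2053 = 1680$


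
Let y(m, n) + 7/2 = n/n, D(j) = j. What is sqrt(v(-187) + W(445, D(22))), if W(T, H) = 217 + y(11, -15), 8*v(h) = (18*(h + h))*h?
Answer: 5*sqrt(6303) ≈ 396.96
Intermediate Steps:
v(h) = 9*h**2/2 (v(h) = ((18*(h + h))*h)/8 = ((18*(2*h))*h)/8 = ((36*h)*h)/8 = (36*h**2)/8 = 9*h**2/2)
y(m, n) = -5/2 (y(m, n) = -7/2 + n/n = -7/2 + 1 = -5/2)
W(T, H) = 429/2 (W(T, H) = 217 - 5/2 = 429/2)
sqrt(v(-187) + W(445, D(22))) = sqrt((9/2)*(-187)**2 + 429/2) = sqrt((9/2)*34969 + 429/2) = sqrt(314721/2 + 429/2) = sqrt(157575) = 5*sqrt(6303)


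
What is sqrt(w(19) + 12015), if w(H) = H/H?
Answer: 4*sqrt(751) ≈ 109.62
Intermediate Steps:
w(H) = 1
sqrt(w(19) + 12015) = sqrt(1 + 12015) = sqrt(12016) = 4*sqrt(751)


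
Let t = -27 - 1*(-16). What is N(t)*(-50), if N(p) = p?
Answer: 550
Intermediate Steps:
t = -11 (t = -27 + 16 = -11)
N(t)*(-50) = -11*(-50) = 550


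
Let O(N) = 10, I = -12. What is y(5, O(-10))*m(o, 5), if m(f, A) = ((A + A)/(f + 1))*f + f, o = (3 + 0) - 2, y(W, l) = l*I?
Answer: -720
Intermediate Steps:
y(W, l) = -12*l (y(W, l) = l*(-12) = -12*l)
o = 1 (o = 3 - 2 = 1)
m(f, A) = f + 2*A*f/(1 + f) (m(f, A) = ((2*A)/(1 + f))*f + f = (2*A/(1 + f))*f + f = 2*A*f/(1 + f) + f = f + 2*A*f/(1 + f))
y(5, O(-10))*m(o, 5) = (-12*10)*(1*(1 + 1 + 2*5)/(1 + 1)) = -120*(1 + 1 + 10)/2 = -120*12/2 = -120*6 = -720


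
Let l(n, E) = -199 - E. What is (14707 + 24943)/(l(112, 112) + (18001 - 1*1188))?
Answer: 19825/8251 ≈ 2.4027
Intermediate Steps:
(14707 + 24943)/(l(112, 112) + (18001 - 1*1188)) = (14707 + 24943)/((-199 - 1*112) + (18001 - 1*1188)) = 39650/((-199 - 112) + (18001 - 1188)) = 39650/(-311 + 16813) = 39650/16502 = 39650*(1/16502) = 19825/8251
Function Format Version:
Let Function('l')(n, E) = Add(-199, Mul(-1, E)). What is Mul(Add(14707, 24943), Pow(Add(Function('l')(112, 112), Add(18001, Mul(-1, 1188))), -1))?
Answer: Rational(19825, 8251) ≈ 2.4027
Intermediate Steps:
Mul(Add(14707, 24943), Pow(Add(Function('l')(112, 112), Add(18001, Mul(-1, 1188))), -1)) = Mul(Add(14707, 24943), Pow(Add(Add(-199, Mul(-1, 112)), Add(18001, Mul(-1, 1188))), -1)) = Mul(39650, Pow(Add(Add(-199, -112), Add(18001, -1188)), -1)) = Mul(39650, Pow(Add(-311, 16813), -1)) = Mul(39650, Pow(16502, -1)) = Mul(39650, Rational(1, 16502)) = Rational(19825, 8251)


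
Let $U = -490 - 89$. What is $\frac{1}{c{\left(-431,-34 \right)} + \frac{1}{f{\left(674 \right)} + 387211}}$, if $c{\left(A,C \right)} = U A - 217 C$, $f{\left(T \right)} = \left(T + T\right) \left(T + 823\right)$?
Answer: $\frac{2405167}{617952341810} \approx 3.8922 \cdot 10^{-6}$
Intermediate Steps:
$U = -579$ ($U = -490 - 89 = -579$)
$f{\left(T \right)} = 2 T \left(823 + T\right)$
$c{\left(A,C \right)} = - 579 A - 217 C$
$\frac{1}{c{\left(-431,-34 \right)} + \frac{1}{f{\left(674 \right)} + 387211}} = \frac{1}{\left(\left(-579\right) \left(-431\right) - -7378\right) + \frac{1}{2 \cdot 674 \left(823 + 674\right) + 387211}} = \frac{1}{\left(249549 + 7378\right) + \frac{1}{2 \cdot 674 \cdot 1497 + 387211}} = \frac{1}{256927 + \frac{1}{2017956 + 387211}} = \frac{1}{256927 + \frac{1}{2405167}} = \frac{1}{\frac{617952341810}{2405167}} = \frac{2405167}{617952341810}$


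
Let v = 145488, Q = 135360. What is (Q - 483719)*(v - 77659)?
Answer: -23628842611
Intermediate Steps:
(Q - 483719)*(v - 77659) = (135360 - 483719)*(145488 - 77659) = -348359*67829 = -23628842611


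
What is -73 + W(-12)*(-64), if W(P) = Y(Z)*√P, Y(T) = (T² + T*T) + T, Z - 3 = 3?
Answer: -73 - 9984*I*√3 ≈ -73.0 - 17293.0*I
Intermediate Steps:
Z = 6 (Z = 3 + 3 = 6)
Y(T) = T + 2*T² (Y(T) = (T² + T²) + T = 2*T² + T = T + 2*T²)
W(P) = 78*√P (W(P) = (6*(1 + 2*6))*√P = (6*(1 + 12))*√P = (6*13)*√P = 78*√P)
-73 + W(-12)*(-64) = -73 + (78*√(-12))*(-64) = -73 + (78*(2*I*√3))*(-64) = -73 + (156*I*√3)*(-64) = -73 - 9984*I*√3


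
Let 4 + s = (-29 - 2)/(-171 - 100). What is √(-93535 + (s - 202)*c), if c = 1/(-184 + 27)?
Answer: 5*I*√6772763951358/42547 ≈ 305.83*I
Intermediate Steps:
c = -1/157 (c = 1/(-157) = -1/157 ≈ -0.0063694)
s = -1053/271 (s = -4 + (-29 - 2)/(-171 - 100) = -4 - 31/(-271) = -4 - 31*(-1/271) = -4 + 31/271 = -1053/271 ≈ -3.8856)
√(-93535 + (s - 202)*c) = √(-93535 + (-1053/271 - 202)*(-1/157)) = √(-93535 - 55795/271*(-1/157)) = √(-93535 + 55795/42547) = √(-3979577850/42547) = 5*I*√6772763951358/42547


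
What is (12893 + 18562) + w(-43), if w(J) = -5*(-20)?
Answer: 31555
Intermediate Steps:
w(J) = 100
(12893 + 18562) + w(-43) = (12893 + 18562) + 100 = 31455 + 100 = 31555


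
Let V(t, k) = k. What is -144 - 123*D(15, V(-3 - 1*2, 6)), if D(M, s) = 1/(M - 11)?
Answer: -699/4 ≈ -174.75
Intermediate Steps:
D(M, s) = 1/(-11 + M)
-144 - 123*D(15, V(-3 - 1*2, 6)) = -144 - 123/(-11 + 15) = -144 - 123/4 = -699/4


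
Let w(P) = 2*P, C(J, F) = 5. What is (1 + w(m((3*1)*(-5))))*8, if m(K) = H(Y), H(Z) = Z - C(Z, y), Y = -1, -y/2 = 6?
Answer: -88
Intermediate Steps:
y = -12 (y = -2*6 = -12)
H(Z) = -5 + Z (H(Z) = Z - 1*5 = Z - 5 = -5 + Z)
m(K) = -6 (m(K) = -5 - 1 = -6)
(1 + w(m((3*1)*(-5))))*8 = (1 + 2*(-6))*8 = (1 - 12)*8 = -11*8 = -88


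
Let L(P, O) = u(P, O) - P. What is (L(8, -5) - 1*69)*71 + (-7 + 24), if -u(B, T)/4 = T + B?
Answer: -6302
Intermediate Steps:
u(B, T) = -4*B - 4*T (u(B, T) = -4*(T + B) = -4*(B + T) = -4*B - 4*T)
L(P, O) = -5*P - 4*O (L(P, O) = (-4*P - 4*O) - P = (-4*O - 4*P) - P = -5*P - 4*O)
(L(8, -5) - 1*69)*71 + (-7 + 24) = ((-5*8 - 4*(-5)) - 1*69)*71 + (-7 + 24) = ((-40 + 20) - 69)*71 + 17 = (-20 - 69)*71 + 17 = -89*71 + 17 = -6319 + 17 = -6302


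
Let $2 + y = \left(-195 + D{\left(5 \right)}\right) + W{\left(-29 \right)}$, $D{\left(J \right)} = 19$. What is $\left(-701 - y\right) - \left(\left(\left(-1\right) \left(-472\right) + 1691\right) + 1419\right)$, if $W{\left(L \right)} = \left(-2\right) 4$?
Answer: $-4097$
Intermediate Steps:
$W{\left(L \right)} = -8$
$y = -186$ ($y = -2 + \left(\left(-195 + 19\right) - 8\right) = -2 - 184 = -186$)
$\left(-701 - y\right) - \left(\left(\left(-1\right) \left(-472\right) + 1691\right) + 1419\right) = \left(-701 - -186\right) - \left(\left(\left(-1\right) \left(-472\right) + 1691\right) + 1419\right) = \left(-701 + 186\right) - \left(\left(472 + 1691\right) + 1419\right) = -515 - \left(2163 + 1419\right) = -515 - 3582 = -4097$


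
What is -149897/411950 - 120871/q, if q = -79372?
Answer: 1722508353/1486240700 ≈ 1.1590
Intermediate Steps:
-149897/411950 - 120871/q = -149897/411950 - 120871/(-79372) = -149897*1/411950 - 120871*(-1/79372) = -13627/37450 + 120871/79372 = 1722508353/1486240700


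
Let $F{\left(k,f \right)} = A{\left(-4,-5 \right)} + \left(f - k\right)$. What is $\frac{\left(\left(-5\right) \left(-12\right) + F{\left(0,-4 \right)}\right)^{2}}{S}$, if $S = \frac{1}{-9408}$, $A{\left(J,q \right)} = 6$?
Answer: $-36164352$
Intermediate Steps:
$F{\left(k,f \right)} = 6 + f - k$ ($F{\left(k,f \right)} = 6 + \left(f - k\right) = 6 + f - k$)
$S = - \frac{1}{9408} \approx -0.00010629$
$\frac{\left(\left(-5\right) \left(-12\right) + F{\left(0,-4 \right)}\right)^{2}}{S} = \frac{\left(\left(-5\right) \left(-12\right) - -2\right)^{2}}{- \frac{1}{9408}} = \left(60 + \left(6 - 4 + 0\right)\right)^{2} \left(-9408\right) = \left(60 + 2\right)^{2} \left(-9408\right) = 62^{2} \left(-9408\right) = 3844 \left(-9408\right) = -36164352$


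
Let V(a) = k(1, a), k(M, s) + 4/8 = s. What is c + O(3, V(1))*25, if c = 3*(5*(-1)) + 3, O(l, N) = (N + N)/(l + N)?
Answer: -34/7 ≈ -4.8571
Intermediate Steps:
k(M, s) = -½ + s
V(a) = -½ + a
O(l, N) = 2*N/(N + l) (O(l, N) = (2*N)/(N + l) = 2*N/(N + l))
c = -12 (c = 3*(-5) + 3 = -15 + 3 = -12)
c + O(3, V(1))*25 = -12 + (2*(-½ + 1)/((-½ + 1) + 3))*25 = -12 + (2*(½)/(½ + 3))*25 = -12 + (2*(½)/(7/2))*25 = -12 + (2*(½)*(2/7))*25 = -12 + (2/7)*25 = -12 + 50/7 = -34/7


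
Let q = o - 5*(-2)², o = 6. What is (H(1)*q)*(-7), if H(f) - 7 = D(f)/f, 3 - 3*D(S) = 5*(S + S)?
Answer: 1372/3 ≈ 457.33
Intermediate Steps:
D(S) = 1 - 10*S/3 (D(S) = 1 - 5*(S + S)/3 = 1 - 5*2*S/3 = 1 - 10*S/3)
q = -14 (q = 6 - 5*(-2)² = 6 - 5*4 = 6 - 20 = -14)
H(f) = 7 + (1 - 10*f/3)/f
(H(1)*q)*(-7) = ((11/3 + 1/1)*(-14))*(-7) = ((11/3 + 1)*(-14))*(-7) = ((14/3)*(-14))*(-7) = -196/3*(-7) = 1372/3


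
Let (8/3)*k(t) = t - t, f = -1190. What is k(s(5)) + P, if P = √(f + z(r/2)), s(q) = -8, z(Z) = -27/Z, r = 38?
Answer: I*√430103/19 ≈ 34.517*I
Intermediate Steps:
k(t) = 0 (k(t) = 3*(t - t)/8 = (3/8)*0 = 0)
P = I*√430103/19 (P = √(-1190 - 27/(38/2)) = √(-1190 - 27/(38*(½))) = √(-1190 - 27/19) = √(-22637/19) = I*√430103/19 ≈ 34.517*I)
k(s(5)) + P = 0 + I*√430103/19 = I*√430103/19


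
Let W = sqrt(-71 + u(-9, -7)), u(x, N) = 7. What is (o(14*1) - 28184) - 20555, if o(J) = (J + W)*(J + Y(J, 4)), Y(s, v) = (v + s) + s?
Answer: -48095 + 368*I ≈ -48095.0 + 368.0*I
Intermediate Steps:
Y(s, v) = v + 2*s (Y(s, v) = (s + v) + s = v + 2*s)
W = 8*I (W = sqrt(-71 + 7) = sqrt(-64) = 8*I ≈ 8.0*I)
o(J) = (4 + 3*J)*(J + 8*I) (o(J) = (J + 8*I)*(J + (4 + 2*J)) = (J + 8*I)*(4 + 3*J) = (4 + 3*J)*(J + 8*I))
(o(14*1) - 28184) - 20555 = ((3*(14*1)**2 + 32*I + (14*1)*(4 + 24*I)) - 28184) - 20555 = ((3*14**2 + 32*I + 14*(4 + 24*I)) - 28184) - 20555 = ((3*196 + 32*I + (56 + 336*I)) - 28184) - 20555 = ((588 + 32*I + (56 + 336*I)) - 28184) - 20555 = ((644 + 368*I) - 28184) - 20555 = (-27540 + 368*I) - 20555 = -48095 + 368*I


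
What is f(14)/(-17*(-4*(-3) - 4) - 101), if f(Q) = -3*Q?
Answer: 14/79 ≈ 0.17722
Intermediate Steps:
f(14)/(-17*(-4*(-3) - 4) - 101) = (-3*14)/(-17*(-4*(-3) - 4) - 101) = -42/(-17*(12 - 4) - 101) = -42/(-17*8 - 101) = -42/(-136 - 101) = -42/(-237) = -42*(-1/237) = 14/79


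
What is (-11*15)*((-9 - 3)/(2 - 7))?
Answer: -396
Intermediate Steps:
(-11*15)*((-9 - 3)/(2 - 7)) = -(-1980)/(-5) = -(-1980)*(-1)/5 = -165*12/5 = -396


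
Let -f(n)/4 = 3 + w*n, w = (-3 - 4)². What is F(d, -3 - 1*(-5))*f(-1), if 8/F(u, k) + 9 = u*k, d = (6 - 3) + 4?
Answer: 1472/5 ≈ 294.40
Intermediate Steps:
w = 49 (w = (-7)² = 49)
d = 7 (d = 3 + 4 = 7)
F(u, k) = 8/(-9 + k*u) (F(u, k) = 8/(-9 + u*k) = 8/(-9 + k*u))
f(n) = -12 - 196*n (f(n) = -4*(3 + 49*n) = -12 - 196*n)
F(d, -3 - 1*(-5))*f(-1) = (8/(-9 + (-3 - 1*(-5))*7))*(-12 - 196*(-1)) = (8/(-9 + (-3 + 5)*7))*(-12 + 196) = (8/(-9 + 2*7))*184 = (8/(-9 + 14))*184 = (8/5)*184 = 1472/5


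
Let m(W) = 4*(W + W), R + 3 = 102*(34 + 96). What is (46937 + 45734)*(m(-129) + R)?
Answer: 1132902975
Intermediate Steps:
R = 13257 (R = -3 + 102*(34 + 96) = -3 + 102*130 = -3 + 13260 = 13257)
m(W) = 8*W (m(W) = 4*(2*W) = 8*W)
(46937 + 45734)*(m(-129) + R) = (46937 + 45734)*(8*(-129) + 13257) = 92671*(-1032 + 13257) = 92671*12225 = 1132902975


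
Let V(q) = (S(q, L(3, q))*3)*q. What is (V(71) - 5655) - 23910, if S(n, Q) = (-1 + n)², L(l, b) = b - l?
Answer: 1014135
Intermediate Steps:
V(q) = 3*q*(-1 + q)² (V(q) = ((-1 + q)²*3)*q = (3*(-1 + q)²)*q = 3*q*(-1 + q)²)
(V(71) - 5655) - 23910 = (3*71*(-1 + 71)² - 5655) - 23910 = (3*71*70² - 5655) - 23910 = (3*71*4900 - 5655) - 23910 = (1043700 - 5655) - 23910 = 1038045 - 23910 = 1014135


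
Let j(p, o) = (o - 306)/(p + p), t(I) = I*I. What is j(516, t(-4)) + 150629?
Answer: 77724419/516 ≈ 1.5063e+5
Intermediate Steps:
t(I) = I**2
j(p, o) = (-306 + o)/(2*p) (j(p, o) = (-306 + o)/((2*p)) = (-306 + o)*(1/(2*p)) = (-306 + o)/(2*p))
j(516, t(-4)) + 150629 = (1/2)*(-306 + (-4)**2)/516 + 150629 = (1/2)*(1/516)*(-306 + 16) + 150629 = (1/2)*(1/516)*(-290) + 150629 = -145/516 + 150629 = 77724419/516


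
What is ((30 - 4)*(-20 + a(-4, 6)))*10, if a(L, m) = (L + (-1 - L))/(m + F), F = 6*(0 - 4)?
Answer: -46670/9 ≈ -5185.6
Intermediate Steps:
F = -24 (F = 6*(-4) = -24)
a(L, m) = -1/(-24 + m) (a(L, m) = (L + (-1 - L))/(m - 24) = -1/(-24 + m))
((30 - 4)*(-20 + a(-4, 6)))*10 = ((30 - 4)*(-20 - 1/(-24 + 6)))*10 = (26*(-20 - 1/(-18)))*10 = (26*(-20 - 1*(-1/18)))*10 = (26*(-20 + 1/18))*10 = (26*(-359/18))*10 = -4667/9*10 = -46670/9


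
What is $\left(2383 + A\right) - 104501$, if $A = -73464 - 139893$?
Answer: $-315475$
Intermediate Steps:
$A = -213357$
$\left(2383 + A\right) - 104501 = \left(2383 - 213357\right) - 104501 = -210974 - 104501 = -315475$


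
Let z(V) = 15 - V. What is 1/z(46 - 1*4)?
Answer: -1/27 ≈ -0.037037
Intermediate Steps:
1/z(46 - 1*4) = 1/(15 - (46 - 1*4)) = 1/(15 - (46 - 4)) = 1/(15 - 1*42) = 1/(15 - 42) = 1/(-27) = -1/27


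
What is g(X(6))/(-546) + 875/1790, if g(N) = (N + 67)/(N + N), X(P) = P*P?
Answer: 3421363/7036848 ≈ 0.48621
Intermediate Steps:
X(P) = P²
g(N) = (67 + N)/(2*N) (g(N) = (67 + N)/((2*N)) = (67 + N)*(1/(2*N)) = (67 + N)/(2*N))
g(X(6))/(-546) + 875/1790 = ((67 + 6²)/(2*(6²)))/(-546) + 875/1790 = ((½)*(67 + 36)/36)*(-1/546) + 875*(1/1790) = ((½)*(1/36)*103)*(-1/546) + 175/358 = (103/72)*(-1/546) + 175/358 = -103/39312 + 175/358 = 3421363/7036848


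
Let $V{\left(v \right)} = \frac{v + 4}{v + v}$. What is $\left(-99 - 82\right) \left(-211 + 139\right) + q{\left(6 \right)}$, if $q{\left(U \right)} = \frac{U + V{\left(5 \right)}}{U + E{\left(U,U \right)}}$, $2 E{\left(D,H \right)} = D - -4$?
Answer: $\frac{1433589}{110} \approx 13033.0$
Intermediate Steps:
$E{\left(D,H \right)} = 2 + \frac{D}{2}$ ($E{\left(D,H \right)} = \frac{D - -4}{2} = \frac{D + 4}{2} = \frac{4 + D}{2} = 2 + \frac{D}{2}$)
$V{\left(v \right)} = \frac{4 + v}{2 v}$
$q{\left(U \right)} = \frac{\frac{9}{10} + U}{2 + \frac{3 U}{2}}$ ($q{\left(U \right)} = \frac{U + \frac{4 + 5}{2 \cdot 5}}{U + \left(2 + \frac{U}{2}\right)} = \frac{U + \frac{1}{2} \cdot \frac{1}{5} \cdot 9}{2 + \frac{3 U}{2}} = \frac{U + \frac{9}{10}}{2 + \frac{3 U}{2}} = \frac{\frac{9}{10} + U}{2 + \frac{3 U}{2}}$)
$\left(-99 - 82\right) \left(-211 + 139\right) + q{\left(6 \right)} = \left(-99 - 82\right) \left(-211 + 139\right) + \frac{9 + 10 \cdot 6}{5 \left(4 + 3 \cdot 6\right)} = \left(-181\right) \left(-72\right) + \frac{9 + 60}{5 \left(4 + 18\right)} = 13032 + \frac{1}{5} \cdot \frac{1}{22} \cdot 69 = 13032 + \frac{69}{110} = \frac{1433589}{110}$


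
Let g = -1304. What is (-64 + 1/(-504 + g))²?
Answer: 13389498369/3268864 ≈ 4096.1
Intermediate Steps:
(-64 + 1/(-504 + g))² = (-64 + 1/(-504 - 1304))² = (-64 + 1/(-1808))² = (-64 - 1/1808)² = (-115713/1808)² = 13389498369/3268864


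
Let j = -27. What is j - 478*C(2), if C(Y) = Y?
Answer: -983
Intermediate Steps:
j - 478*C(2) = -27 - 478*2 = -27 - 956 = -983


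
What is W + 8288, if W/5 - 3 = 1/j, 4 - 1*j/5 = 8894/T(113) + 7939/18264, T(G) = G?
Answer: 1287642080053/155081795 ≈ 8303.0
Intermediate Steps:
j = -775408975/2063832 (j = 20 - 5*(8894/113 + 7939/18264) = 20 - 5*163337123/2063832 = 20 - 816685615/2063832 = -775408975/2063832 ≈ -375.71)
W = 2324163093/155081795 (W = 15 + 5/(-775408975/2063832) = 15 + 5*(-2063832/775408975) = 15 - 2063832/155081795 = 2324163093/155081795 ≈ 14.987)
W + 8288 = 2324163093/155081795 + 8288 = 1287642080053/155081795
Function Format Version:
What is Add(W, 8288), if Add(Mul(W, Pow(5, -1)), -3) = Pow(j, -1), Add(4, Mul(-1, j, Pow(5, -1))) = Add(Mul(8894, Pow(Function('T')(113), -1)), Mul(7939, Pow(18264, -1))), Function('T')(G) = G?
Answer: Rational(1287642080053, 155081795) ≈ 8303.0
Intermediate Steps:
j = Rational(-775408975, 2063832) (j = Add(20, Mul(-5, Add(Mul(8894, Pow(113, -1)), Mul(7939, Pow(18264, -1))))) = Add(20, Mul(-5, Add(Mul(8894, Rational(1, 113)), Mul(7939, Rational(1, 18264))))) = Add(20, Mul(-5, Add(Rational(8894, 113), Rational(7939, 18264)))) = Add(20, Mul(-5, Rational(163337123, 2063832))) = Add(20, Rational(-816685615, 2063832)) = Rational(-775408975, 2063832) ≈ -375.71)
W = Rational(2324163093, 155081795) (W = Add(15, Mul(5, Pow(Rational(-775408975, 2063832), -1))) = Add(15, Mul(5, Rational(-2063832, 775408975))) = Add(15, Rational(-2063832, 155081795)) = Rational(2324163093, 155081795) ≈ 14.987)
Add(W, 8288) = Add(Rational(2324163093, 155081795), 8288) = Rational(1287642080053, 155081795)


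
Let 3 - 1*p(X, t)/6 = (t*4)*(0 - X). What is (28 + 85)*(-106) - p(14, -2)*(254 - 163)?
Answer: 47536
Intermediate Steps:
p(X, t) = 18 + 24*X*t (p(X, t) = 18 - 6*t*4*(0 - X) = 18 - 6*4*t*(-X) = 18 - (-24)*X*t = 18 + 24*X*t)
(28 + 85)*(-106) - p(14, -2)*(254 - 163) = (28 + 85)*(-106) - (18 + 24*14*(-2))*(254 - 163) = 113*(-106) - (18 - 672)*91 = -11978 - (-654)*91 = -11978 - 1*(-59514) = -11978 + 59514 = 47536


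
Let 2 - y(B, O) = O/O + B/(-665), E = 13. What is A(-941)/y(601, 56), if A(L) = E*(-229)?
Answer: -1979705/1266 ≈ -1563.7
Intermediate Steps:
A(L) = -2977 (A(L) = 13*(-229) = -2977)
y(B, O) = 1 + B/665 (y(B, O) = 2 - (O/O + B/(-665)) = 2 - (1 + B*(-1/665)) = 2 - (1 - B/665) = 2 + (-1 + B/665) = 1 + B/665)
A(-941)/y(601, 56) = -2977/(1 + (1/665)*601) = -2977/(1 + 601/665) = -2977/1266/665 = -2977*665/1266 = -1979705/1266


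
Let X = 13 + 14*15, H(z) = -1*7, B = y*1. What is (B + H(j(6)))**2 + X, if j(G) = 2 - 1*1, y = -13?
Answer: 623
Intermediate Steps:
j(G) = 1 (j(G) = 2 - 1 = 1)
B = -13 (B = -13*1 = -13)
H(z) = -7
X = 223 (X = 13 + 210 = 223)
(B + H(j(6)))**2 + X = (-13 - 7)**2 + 223 = (-20)**2 + 223 = 400 + 223 = 623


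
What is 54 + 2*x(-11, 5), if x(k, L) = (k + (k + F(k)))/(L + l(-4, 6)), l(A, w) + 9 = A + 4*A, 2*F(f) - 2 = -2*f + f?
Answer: 1327/24 ≈ 55.292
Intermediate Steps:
F(f) = 1 - f/2 (F(f) = 1 + (-2*f + f)/2 = 1 + (-f)/2 = 1 - f/2)
l(A, w) = -9 + 5*A (l(A, w) = -9 + (A + 4*A) = -9 + 5*A)
x(k, L) = (1 + 3*k/2)/(-29 + L) (x(k, L) = (k + (k + (1 - k/2)))/(L + (-9 + 5*(-4))) = (k + (1 + k/2))/(L + (-9 - 20)) = (1 + 3*k/2)/(L - 29) = (1 + 3*k/2)/(-29 + L))
54 + 2*x(-11, 5) = 54 + 2*((2 + 3*(-11))/(2*(-29 + 5))) = 54 + 2*((½)*(2 - 33)/(-24)) = 54 + 2*((½)*(-1/24)*(-31)) = 54 + 2*(31/48) = 54 + 31/24 = 1327/24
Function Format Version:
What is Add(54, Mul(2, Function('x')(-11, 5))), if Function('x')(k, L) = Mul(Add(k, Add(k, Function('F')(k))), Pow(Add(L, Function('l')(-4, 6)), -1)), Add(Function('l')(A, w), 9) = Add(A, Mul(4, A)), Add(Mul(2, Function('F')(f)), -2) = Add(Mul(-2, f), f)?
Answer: Rational(1327, 24) ≈ 55.292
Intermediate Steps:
Function('F')(f) = Add(1, Mul(Rational(-1, 2), f)) (Function('F')(f) = Add(1, Mul(Rational(1, 2), Add(Mul(-2, f), f))) = Add(1, Mul(Rational(1, 2), Mul(-1, f))) = Add(1, Mul(Rational(-1, 2), f)))
Function('l')(A, w) = Add(-9, Mul(5, A)) (Function('l')(A, w) = Add(-9, Add(A, Mul(4, A))) = Add(-9, Mul(5, A)))
Function('x')(k, L) = Mul(Pow(Add(-29, L), -1), Add(1, Mul(Rational(3, 2), k))) (Function('x')(k, L) = Mul(Add(k, Add(k, Add(1, Mul(Rational(-1, 2), k)))), Pow(Add(L, Add(-9, Mul(5, -4))), -1)) = Mul(Add(k, Add(1, Mul(Rational(1, 2), k))), Pow(Add(L, Add(-9, -20)), -1)) = Mul(Add(1, Mul(Rational(3, 2), k)), Pow(Add(L, -29), -1)) = Mul(Add(1, Mul(Rational(3, 2), k)), Pow(Add(-29, L), -1)) = Mul(Pow(Add(-29, L), -1), Add(1, Mul(Rational(3, 2), k))))
Add(54, Mul(2, Function('x')(-11, 5))) = Add(54, Mul(2, Mul(Rational(1, 2), Pow(Add(-29, 5), -1), Add(2, Mul(3, -11))))) = Add(54, Mul(2, Mul(Rational(1, 2), Pow(-24, -1), Add(2, -33)))) = Add(54, Mul(2, Mul(Rational(1, 2), Rational(-1, 24), -31))) = Add(54, Mul(2, Rational(31, 48))) = Add(54, Rational(31, 24)) = Rational(1327, 24)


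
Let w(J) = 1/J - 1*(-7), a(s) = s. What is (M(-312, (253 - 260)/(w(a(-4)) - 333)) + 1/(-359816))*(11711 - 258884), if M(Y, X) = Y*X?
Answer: 86328023203157/52173320 ≈ 1.6546e+6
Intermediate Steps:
w(J) = 7 + 1/J (w(J) = 1/J + 7 = 7 + 1/J)
M(Y, X) = X*Y
(M(-312, (253 - 260)/(w(a(-4)) - 333)) + 1/(-359816))*(11711 - 258884) = (((253 - 260)/((7 + 1/(-4)) - 333))*(-312) + 1/(-359816))*(11711 - 258884) = (-7/((7 - ¼) - 333)*(-312) - 1/359816)*(-247173) = (-7/(27/4 - 333)*(-312) - 1/359816)*(-247173) = (-7/(-1305/4)*(-312) - 1/359816)*(-247173) = (-7*(-4/1305)*(-312) - 1/359816)*(-247173) = ((28/1305)*(-312) - 1/359816)*(-247173) = (-2912/435 - 1/359816)*(-247173) = -1047784627/156519960*(-247173) = 86328023203157/52173320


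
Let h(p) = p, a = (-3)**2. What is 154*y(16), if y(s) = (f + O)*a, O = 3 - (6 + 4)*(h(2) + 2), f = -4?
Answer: -56826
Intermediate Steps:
a = 9
O = -37 (O = 3 - (6 + 4)*(2 + 2) = 3 - 10*4 = 3 - 1*40 = 3 - 40 = -37)
y(s) = -369 (y(s) = (-4 - 37)*9 = -41*9 = -369)
154*y(16) = 154*(-369) = -56826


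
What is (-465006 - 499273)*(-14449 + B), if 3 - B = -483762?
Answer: -452551563164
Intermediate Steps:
B = 483765 (B = 3 - 1*(-483762) = 3 + 483762 = 483765)
(-465006 - 499273)*(-14449 + B) = (-465006 - 499273)*(-14449 + 483765) = -964279*469316 = -452551563164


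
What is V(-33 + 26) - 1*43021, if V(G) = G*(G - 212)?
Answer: -41488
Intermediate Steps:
V(G) = G*(-212 + G)
V(-33 + 26) - 1*43021 = (-33 + 26)*(-212 + (-33 + 26)) - 1*43021 = -7*(-212 - 7) - 43021 = -7*(-219) - 43021 = 1533 - 43021 = -41488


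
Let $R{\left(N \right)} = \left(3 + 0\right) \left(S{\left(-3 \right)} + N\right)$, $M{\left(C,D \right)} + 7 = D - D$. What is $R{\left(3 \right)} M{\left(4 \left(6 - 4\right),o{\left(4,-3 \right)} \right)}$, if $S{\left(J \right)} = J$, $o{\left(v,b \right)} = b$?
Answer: $0$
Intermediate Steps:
$M{\left(C,D \right)} = -7$ ($M{\left(C,D \right)} = -7 + \left(D - D\right) = -7 + 0 = -7$)
$R{\left(N \right)} = -9 + 3 N$ ($R{\left(N \right)} = \left(3 + 0\right) \left(-3 + N\right) = 3 \left(-3 + N\right) = -9 + 3 N$)
$R{\left(3 \right)} M{\left(4 \left(6 - 4\right),o{\left(4,-3 \right)} \right)} = \left(-9 + 3 \cdot 3\right) \left(-7\right) = \left(-9 + 9\right) \left(-7\right) = 0 \left(-7\right) = 0$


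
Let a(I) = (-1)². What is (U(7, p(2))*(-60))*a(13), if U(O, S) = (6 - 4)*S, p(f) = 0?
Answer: 0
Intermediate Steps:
a(I) = 1
U(O, S) = 2*S
(U(7, p(2))*(-60))*a(13) = ((2*0)*(-60))*1 = (0*(-60))*1 = 0*1 = 0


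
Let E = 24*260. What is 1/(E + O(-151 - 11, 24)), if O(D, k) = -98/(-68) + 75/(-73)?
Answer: 2482/15488707 ≈ 0.00016025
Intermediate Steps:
O(D, k) = 1027/2482 (O(D, k) = -98*(-1/68) + 75*(-1/73) = 49/34 - 75/73 = 1027/2482)
E = 6240
1/(E + O(-151 - 11, 24)) = 1/(6240 + 1027/2482) = 1/(15488707/2482) = 2482/15488707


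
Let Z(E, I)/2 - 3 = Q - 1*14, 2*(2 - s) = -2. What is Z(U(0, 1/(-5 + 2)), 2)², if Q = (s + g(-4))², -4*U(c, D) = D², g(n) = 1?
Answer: 100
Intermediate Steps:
s = 3 (s = 2 - ½*(-2) = 2 + 1 = 3)
U(c, D) = -D²/4
Q = 16 (Q = (3 + 1)² = 4² = 16)
Z(E, I) = 10 (Z(E, I) = 6 + 2*(16 - 1*14) = 6 + 2*(16 - 14) = 6 + 2*2 = 6 + 4 = 10)
Z(U(0, 1/(-5 + 2)), 2)² = 10² = 100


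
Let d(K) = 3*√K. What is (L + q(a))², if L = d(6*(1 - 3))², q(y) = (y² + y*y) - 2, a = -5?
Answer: 3600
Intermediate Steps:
q(y) = -2 + 2*y² (q(y) = (y² + y²) - 2 = 2*y² - 2 = -2 + 2*y²)
L = -108 (L = (3*√(6*(1 - 3)))² = (3*√(6*(-2)))² = (3*√(-12))² = (3*(2*I*√3))² = (6*I*√3)² = -108)
(L + q(a))² = (-108 + (-2 + 2*(-5)²))² = (-108 + (-2 + 2*25))² = (-108 + (-2 + 50))² = (-108 + 48)² = (-60)² = 3600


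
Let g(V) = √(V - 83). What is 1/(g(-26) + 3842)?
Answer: 3842/14761073 - I*√109/14761073 ≈ 0.00026028 - 7.0729e-7*I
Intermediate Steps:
g(V) = √(-83 + V)
1/(g(-26) + 3842) = 1/(√(-83 - 26) + 3842) = 1/(√(-109) + 3842) = 1/(I*√109 + 3842) = 1/(3842 + I*√109)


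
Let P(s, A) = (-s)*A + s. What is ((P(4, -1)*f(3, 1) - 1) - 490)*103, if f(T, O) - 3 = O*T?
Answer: -45629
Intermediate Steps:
f(T, O) = 3 + O*T
P(s, A) = s - A*s (P(s, A) = -A*s + s = s - A*s)
((P(4, -1)*f(3, 1) - 1) - 490)*103 = (((4*(1 - 1*(-1)))*(3 + 1*3) - 1) - 490)*103 = (((4*(1 + 1))*(3 + 3) - 1) - 490)*103 = (((4*2)*6 - 1) - 490)*103 = ((8*6 - 1) - 490)*103 = ((48 - 1) - 490)*103 = (47 - 490)*103 = -443*103 = -45629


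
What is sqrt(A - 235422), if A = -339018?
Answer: 2*I*sqrt(143610) ≈ 757.92*I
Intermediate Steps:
sqrt(A - 235422) = sqrt(-339018 - 235422) = sqrt(-574440) = 2*I*sqrt(143610)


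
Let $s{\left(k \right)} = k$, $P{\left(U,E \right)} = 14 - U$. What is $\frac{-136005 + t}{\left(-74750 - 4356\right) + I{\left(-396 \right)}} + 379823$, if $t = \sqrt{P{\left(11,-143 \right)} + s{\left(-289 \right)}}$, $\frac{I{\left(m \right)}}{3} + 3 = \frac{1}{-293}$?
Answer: $\frac{8804602105919}{23180698} - \frac{293 i \sqrt{286}}{23180698} \approx 3.7982 \cdot 10^{5} - 0.00021376 i$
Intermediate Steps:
$I{\left(m \right)} = - \frac{2640}{293}$ ($I{\left(m \right)} = -9 + \frac{3}{-293} = -9 + 3 \left(- \frac{1}{293}\right) = -9 - \frac{3}{293} = - \frac{2640}{293}$)
$t = i \sqrt{286}$ ($t = \sqrt{\left(14 - 11\right) - 289} = \sqrt{3 - 289} = \sqrt{-286} = i \sqrt{286} \approx 16.912 i$)
$\frac{-136005 + t}{\left(-74750 - 4356\right) + I{\left(-396 \right)}} + 379823 = \frac{-136005 + i \sqrt{286}}{\left(-74750 - 4356\right) - \frac{2640}{293}} + 379823 = \frac{-136005 + i \sqrt{286}}{-79106 - \frac{2640}{293}} + 379823 = \frac{-136005 + i \sqrt{286}}{- \frac{23180698}{293}} + 379823 = \left(-136005 + i \sqrt{286}\right) \left(- \frac{293}{23180698}\right) + 379823 = \left(\frac{39849465}{23180698} - \frac{293 i \sqrt{286}}{23180698}\right) + 379823 = \frac{8804602105919}{23180698} - \frac{293 i \sqrt{286}}{23180698}$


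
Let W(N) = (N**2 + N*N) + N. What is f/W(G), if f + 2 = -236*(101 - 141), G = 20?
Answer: 4719/410 ≈ 11.510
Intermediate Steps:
f = 9438 (f = -2 - 236*(101 - 141) = -2 - 236*(-40) = -2 + 9440 = 9438)
W(N) = N + 2*N**2 (W(N) = (N**2 + N**2) + N = 2*N**2 + N = N + 2*N**2)
f/W(G) = 9438/((20*(1 + 2*20))) = 9438/((20*(1 + 40))) = 9438/((20*41)) = 9438/820 = 9438*(1/820) = 4719/410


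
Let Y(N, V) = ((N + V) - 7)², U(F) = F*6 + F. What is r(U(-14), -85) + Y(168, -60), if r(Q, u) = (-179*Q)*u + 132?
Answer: -1480737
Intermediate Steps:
U(F) = 7*F (U(F) = 6*F + F = 7*F)
r(Q, u) = 132 - 179*Q*u (r(Q, u) = -179*Q*u + 132 = 132 - 179*Q*u)
Y(N, V) = (-7 + N + V)²
r(U(-14), -85) + Y(168, -60) = (132 - 179*7*(-14)*(-85)) + (-7 + 168 - 60)² = (132 - 179*(-98)*(-85)) + 101² = (132 - 1491070) + 10201 = -1490938 + 10201 = -1480737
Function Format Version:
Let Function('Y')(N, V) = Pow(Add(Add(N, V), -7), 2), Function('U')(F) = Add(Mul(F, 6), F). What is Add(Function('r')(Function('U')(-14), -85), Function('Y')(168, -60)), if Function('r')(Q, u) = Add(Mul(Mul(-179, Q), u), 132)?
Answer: -1480737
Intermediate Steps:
Function('U')(F) = Mul(7, F) (Function('U')(F) = Add(Mul(6, F), F) = Mul(7, F))
Function('r')(Q, u) = Add(132, Mul(-179, Q, u)) (Function('r')(Q, u) = Add(Mul(-179, Q, u), 132) = Add(132, Mul(-179, Q, u)))
Function('Y')(N, V) = Pow(Add(-7, N, V), 2)
Add(Function('r')(Function('U')(-14), -85), Function('Y')(168, -60)) = Add(Add(132, Mul(-179, Mul(7, -14), -85)), Pow(Add(-7, 168, -60), 2)) = Add(Add(132, Mul(-179, -98, -85)), Pow(101, 2)) = Add(Add(132, -1491070), 10201) = Add(-1490938, 10201) = -1480737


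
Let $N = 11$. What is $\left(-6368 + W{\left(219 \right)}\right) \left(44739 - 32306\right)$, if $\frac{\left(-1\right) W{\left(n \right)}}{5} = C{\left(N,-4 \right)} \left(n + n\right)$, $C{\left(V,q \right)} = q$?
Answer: $29739736$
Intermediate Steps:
$W{\left(n \right)} = 40 n$ ($W{\left(n \right)} = - 5 \left(- 4 \left(n + n\right)\right) = - 5 \left(- 4 \cdot 2 n\right) = - 5 \left(- 8 n\right) = 40 n$)
$\left(-6368 + W{\left(219 \right)}\right) \left(44739 - 32306\right) = \left(-6368 + 40 \cdot 219\right) \left(44739 - 32306\right) = \left(-6368 + 8760\right) 12433 = 2392 \cdot 12433 = 29739736$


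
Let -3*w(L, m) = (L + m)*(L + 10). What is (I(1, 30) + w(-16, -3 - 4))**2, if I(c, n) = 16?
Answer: 900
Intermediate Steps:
w(L, m) = -(10 + L)*(L + m)/3 (w(L, m) = -(L + m)*(L + 10)/3 = -(L + m)*(10 + L)/3 = -(10 + L)*(L + m)/3)
(I(1, 30) + w(-16, -3 - 4))**2 = (16 + (-10/3*(-16) - 10*(-3 - 4)/3 - 1/3*(-16)**2 - 1/3*(-16)*(-3 - 4)))**2 = (16 + (160/3 - 10/3*(-7) - 1/3*256 - 1/3*(-16)*(-7)))**2 = (16 + (160/3 + 70/3 - 256/3 - 112/3))**2 = (16 - 46)**2 = (-30)**2 = 900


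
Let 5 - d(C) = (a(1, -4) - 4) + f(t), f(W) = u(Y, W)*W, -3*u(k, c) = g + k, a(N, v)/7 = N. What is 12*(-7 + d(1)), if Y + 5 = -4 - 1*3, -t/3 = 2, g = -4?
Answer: 324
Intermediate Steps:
a(N, v) = 7*N
t = -6 (t = -3*2 = -6)
Y = -12 (Y = -5 + (-4 - 1*3) = -5 + (-4 - 3) = -5 - 7 = -12)
u(k, c) = 4/3 - k/3 (u(k, c) = -(-4 + k)/3 = 4/3 - k/3)
f(W) = 16*W/3 (f(W) = (4/3 - ⅓*(-12))*W = (4/3 + 4)*W = 16*W/3)
d(C) = 34 (d(C) = 5 - ((7*1 - 4) + (16/3)*(-6)) = 5 - ((7 - 4) - 32) = 5 - (3 - 32) = 5 - 1*(-29) = 5 + 29 = 34)
12*(-7 + d(1)) = 12*(-7 + 34) = 12*27 = 324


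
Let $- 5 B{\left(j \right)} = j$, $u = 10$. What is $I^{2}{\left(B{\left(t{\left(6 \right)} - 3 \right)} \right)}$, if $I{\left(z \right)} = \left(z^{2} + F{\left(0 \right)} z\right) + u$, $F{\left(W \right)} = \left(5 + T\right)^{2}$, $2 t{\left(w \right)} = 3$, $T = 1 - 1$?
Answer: $\frac{3094081}{10000} \approx 309.41$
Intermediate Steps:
$T = 0$ ($T = 1 - 1 = 0$)
$t{\left(w \right)} = \frac{3}{2}$ ($t{\left(w \right)} = \frac{1}{2} \cdot 3 = \frac{3}{2}$)
$F{\left(W \right)} = 25$ ($F{\left(W \right)} = \left(5 + 0\right)^{2} = 5^{2} = 25$)
$B{\left(j \right)} = - \frac{j}{5}$
$I{\left(z \right)} = 10 + z^{2} + 25 z$ ($I{\left(z \right)} = \left(z^{2} + 25 z\right) + 10 = 10 + z^{2} + 25 z$)
$I^{2}{\left(B{\left(t{\left(6 \right)} - 3 \right)} \right)} = \left(10 + \left(- \frac{\frac{3}{2} - 3}{5}\right)^{2} + 25 \left(- \frac{\frac{3}{2} - 3}{5}\right)\right)^{2} = \left(10 + \left(\left(- \frac{1}{5}\right) \left(- \frac{3}{2}\right)\right)^{2} + 25 \left(\left(- \frac{1}{5}\right) \left(- \frac{3}{2}\right)\right)\right)^{2} = \left(10 + \left(\frac{3}{10}\right)^{2} + 25 \cdot \frac{3}{10}\right)^{2} = \left(10 + \frac{9}{100} + \frac{15}{2}\right)^{2} = \left(\frac{1759}{100}\right)^{2} = \frac{3094081}{10000}$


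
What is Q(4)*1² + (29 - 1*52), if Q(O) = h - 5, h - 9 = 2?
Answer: -17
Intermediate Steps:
h = 11 (h = 9 + 2 = 11)
Q(O) = 6 (Q(O) = 11 - 5 = 6)
Q(4)*1² + (29 - 1*52) = 6*1² + (29 - 1*52) = 6*1 + (29 - 52) = 6 - 23 = -17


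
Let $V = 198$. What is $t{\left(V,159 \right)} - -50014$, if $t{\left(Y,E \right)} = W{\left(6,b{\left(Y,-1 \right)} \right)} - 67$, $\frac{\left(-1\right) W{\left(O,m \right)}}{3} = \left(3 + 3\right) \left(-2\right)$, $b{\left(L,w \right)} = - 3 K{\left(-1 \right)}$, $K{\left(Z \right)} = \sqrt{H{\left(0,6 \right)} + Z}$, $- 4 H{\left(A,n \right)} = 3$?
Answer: $49983$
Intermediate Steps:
$H{\left(A,n \right)} = - \frac{3}{4}$ ($H{\left(A,n \right)} = \left(- \frac{1}{4}\right) 3 = - \frac{3}{4}$)
$K{\left(Z \right)} = \sqrt{- \frac{3}{4} + Z}$
$b{\left(L,w \right)} = - \frac{3 i \sqrt{7}}{2}$ ($b{\left(L,w \right)} = - 3 \frac{\sqrt{-3 + 4 \left(-1\right)}}{2} = - 3 \frac{\sqrt{-3 - 4}}{2} = - 3 \frac{\sqrt{-7}}{2} = - 3 \frac{i \sqrt{7}}{2} = - \frac{3 i \sqrt{7}}{2}$)
$W{\left(O,m \right)} = 36$ ($W{\left(O,m \right)} = - 3 \left(3 + 3\right) \left(-2\right) = - 3 \cdot 6 \left(-2\right) = \left(-3\right) \left(-12\right) = 36$)
$t{\left(Y,E \right)} = -31$ ($t{\left(Y,E \right)} = 36 - 67 = -31$)
$t{\left(V,159 \right)} - -50014 = -31 - -50014 = -31 + 50014 = 49983$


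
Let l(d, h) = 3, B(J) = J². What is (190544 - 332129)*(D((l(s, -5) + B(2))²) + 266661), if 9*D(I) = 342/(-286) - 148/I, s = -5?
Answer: -793650616254500/21021 ≈ -3.7755e+10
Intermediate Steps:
D(I) = -19/143 - 148/(9*I) (D(I) = (342/(-286) - 148/I)/9 = (342*(-1/286) - 148/I)/9 = (-171/143 - 148/I)/9 = -19/143 - 148/(9*I))
(190544 - 332129)*(D((l(s, -5) + B(2))²) + 266661) = (190544 - 332129)*((-21164 - 171*(3 + 2²)²)/(1287*((3 + 2²)²)) + 266661) = -141585*((-21164 - 171*(3 + 4)²)/(1287*((3 + 4)²)) + 266661) = -141585*((-21164 - 171*7²)/(1287*(7²)) + 266661) = -141585*((1/1287)*(-21164 - 171*49)/49 + 266661) = -141585*((1/1287)*(1/49)*(-21164 - 8379) + 266661) = -141585*((1/1287)*(1/49)*(-29543) + 266661) = -141585*(-29543/63063 + 266661) = -141585*16816413100/63063 = -793650616254500/21021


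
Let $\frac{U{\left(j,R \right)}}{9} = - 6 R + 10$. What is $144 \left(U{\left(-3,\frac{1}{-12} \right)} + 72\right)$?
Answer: $23976$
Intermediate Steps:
$U{\left(j,R \right)} = 90 - 54 R$ ($U{\left(j,R \right)} = 9 \left(- 6 R + 10\right) = 9 \left(10 - 6 R\right) = 90 - 54 R$)
$144 \left(U{\left(-3,\frac{1}{-12} \right)} + 72\right) = 144 \left(\left(90 - \frac{54}{-12}\right) + 72\right) = 144 \left(\left(90 - - \frac{9}{2}\right) + 72\right) = 144 \left(\left(90 + \frac{9}{2}\right) + 72\right) = 144 \left(\frac{189}{2} + 72\right) = 144 \cdot \frac{333}{2} = 23976$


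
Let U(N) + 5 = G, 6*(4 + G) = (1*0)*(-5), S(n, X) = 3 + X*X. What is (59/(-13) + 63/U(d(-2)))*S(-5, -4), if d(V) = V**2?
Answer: -2850/13 ≈ -219.23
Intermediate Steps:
S(n, X) = 3 + X**2
G = -4 (G = -4 + ((1*0)*(-5))/6 = -4 + (0*(-5))/6 = -4 + (1/6)*0 = -4 + 0 = -4)
U(N) = -9 (U(N) = -5 - 4 = -9)
(59/(-13) + 63/U(d(-2)))*S(-5, -4) = (59/(-13) + 63/(-9))*(3 + (-4)**2) = (59*(-1/13) + 63*(-1/9))*(3 + 16) = (-59/13 - 7)*19 = -150/13*19 = -2850/13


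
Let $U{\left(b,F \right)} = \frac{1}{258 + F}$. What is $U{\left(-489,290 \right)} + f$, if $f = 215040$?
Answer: $\frac{117841921}{548} \approx 2.1504 \cdot 10^{5}$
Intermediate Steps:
$U{\left(-489,290 \right)} + f = \frac{1}{258 + 290} + 215040 = \frac{1}{548} + 215040 = \frac{117841921}{548}$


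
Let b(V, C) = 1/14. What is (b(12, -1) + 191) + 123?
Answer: 4397/14 ≈ 314.07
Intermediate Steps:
b(V, C) = 1/14
(b(12, -1) + 191) + 123 = (1/14 + 191) + 123 = 2675/14 + 123 = 4397/14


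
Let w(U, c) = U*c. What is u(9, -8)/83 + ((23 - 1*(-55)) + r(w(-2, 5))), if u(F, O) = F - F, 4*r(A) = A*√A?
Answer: 78 - 5*I*√10/2 ≈ 78.0 - 7.9057*I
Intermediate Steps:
r(A) = A^(3/2)/4 (r(A) = (A*√A)/4 = A^(3/2)/4)
u(F, O) = 0
u(9, -8)/83 + ((23 - 1*(-55)) + r(w(-2, 5))) = 0/83 + ((23 - 1*(-55)) + (-2*5)^(3/2)/4) = (1/83)*0 + ((23 + 55) + (-10)^(3/2)/4) = 0 + (78 + (-10*I*√10)/4) = 0 + (78 - 5*I*√10/2) = 78 - 5*I*√10/2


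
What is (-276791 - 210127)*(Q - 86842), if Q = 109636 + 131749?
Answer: -75249768474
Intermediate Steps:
Q = 241385
(-276791 - 210127)*(Q - 86842) = (-276791 - 210127)*(241385 - 86842) = -486918*154543 = -75249768474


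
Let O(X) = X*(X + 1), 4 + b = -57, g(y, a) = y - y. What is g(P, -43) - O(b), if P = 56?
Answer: -3660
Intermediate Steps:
g(y, a) = 0
b = -61 (b = -4 - 57 = -61)
O(X) = X*(1 + X)
g(P, -43) - O(b) = 0 - (-61)*(1 - 61) = 0 - (-61)*(-60) = 0 - 1*3660 = 0 - 3660 = -3660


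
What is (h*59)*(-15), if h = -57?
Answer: 50445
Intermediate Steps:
(h*59)*(-15) = -57*59*(-15) = -3363*(-15) = 50445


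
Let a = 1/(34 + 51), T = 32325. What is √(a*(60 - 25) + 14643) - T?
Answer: -32325 + √4231946/17 ≈ -32204.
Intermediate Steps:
a = 1/85 ≈ 0.011765
√(a*(60 - 25) + 14643) - T = √((60 - 25)/85 + 14643) - 1*32325 = √((1/85)*35 + 14643) - 32325 = √(7/17 + 14643) - 32325 = √(248938/17) - 32325 = √4231946/17 - 32325 = -32325 + √4231946/17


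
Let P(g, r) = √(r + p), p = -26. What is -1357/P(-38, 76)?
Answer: -1357*√2/10 ≈ -191.91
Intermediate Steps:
P(g, r) = √(-26 + r) (P(g, r) = √(r - 26) = √(-26 + r))
-1357/P(-38, 76) = -1357/√(-26 + 76) = -1357*√2/10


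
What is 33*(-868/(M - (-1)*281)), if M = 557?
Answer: -14322/419 ≈ -34.181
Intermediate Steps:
33*(-868/(M - (-1)*281)) = 33*(-868/(557 - (-1)*281)) = 33*(-868/(557 - 1*(-281))) = 33*(-868/(557 + 281)) = 33*(-868/838) = 33*(-868*1/838) = 33*(-434/419) = -14322/419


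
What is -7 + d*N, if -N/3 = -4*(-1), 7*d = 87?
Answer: -1093/7 ≈ -156.14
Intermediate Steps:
d = 87/7 (d = (⅐)*87 = 87/7 ≈ 12.429)
N = -12 (N = -(-12)*(-1) = -3*4 = -12)
-7 + d*N = -7 + (87/7)*(-12) = -7 - 1044/7 = -1093/7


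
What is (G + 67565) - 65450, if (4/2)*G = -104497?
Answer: -100267/2 ≈ -50134.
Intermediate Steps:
G = -104497/2 (G = (½)*(-104497) = -104497/2 ≈ -52249.)
(G + 67565) - 65450 = (-104497/2 + 67565) - 65450 = 30633/2 - 65450 = -100267/2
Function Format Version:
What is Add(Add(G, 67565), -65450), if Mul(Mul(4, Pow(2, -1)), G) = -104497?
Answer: Rational(-100267, 2) ≈ -50134.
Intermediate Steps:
G = Rational(-104497, 2) (G = Mul(Rational(1, 2), -104497) = Rational(-104497, 2) ≈ -52249.)
Add(Add(G, 67565), -65450) = Add(Add(Rational(-104497, 2), 67565), -65450) = Add(Rational(30633, 2), -65450) = Rational(-100267, 2)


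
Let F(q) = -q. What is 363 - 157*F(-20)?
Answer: -2777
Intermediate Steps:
363 - 157*F(-20) = 363 - (-157)*(-20) = 363 - 157*20 = 363 - 3140 = -2777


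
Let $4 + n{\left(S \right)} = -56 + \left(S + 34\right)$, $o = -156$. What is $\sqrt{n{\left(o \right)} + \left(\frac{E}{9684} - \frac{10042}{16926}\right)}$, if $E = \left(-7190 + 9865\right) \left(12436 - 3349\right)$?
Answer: $\frac{\sqrt{5361175924897429}}{1517698} \approx 48.244$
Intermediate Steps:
$E = 24307725$ ($E = 2675 \cdot 9087 = 24307725$)
$n{\left(S \right)} = -26 + S$ ($n{\left(S \right)} = -4 + \left(-56 + \left(S + 34\right)\right) = -4 + \left(-56 + \left(34 + S\right)\right) = -4 + \left(-22 + S\right) = -26 + S$)
$\sqrt{n{\left(o \right)} + \left(\frac{E}{9684} - \frac{10042}{16926}\right)} = \sqrt{\left(-26 - 156\right) + \left(\frac{24307725}{9684} - \frac{10042}{16926}\right)} = \sqrt{-182 + \left(24307725 \cdot \frac{1}{9684} - \frac{5021}{8463}\right)} = \sqrt{-182 + \left(\frac{8102575}{3228} - \frac{5021}{8463}\right)} = \sqrt{-182 + \frac{7617320493}{3035396}} = \sqrt{\frac{7064878421}{3035396}} = \frac{\sqrt{5361175924897429}}{1517698}$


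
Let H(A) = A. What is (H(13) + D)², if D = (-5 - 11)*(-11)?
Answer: 35721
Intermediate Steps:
D = 176 (D = -16*(-11) = 176)
(H(13) + D)² = (13 + 176)² = 189² = 35721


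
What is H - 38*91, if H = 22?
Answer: -3436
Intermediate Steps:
H - 38*91 = 22 - 38*91 = 22 - 3458 = -3436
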